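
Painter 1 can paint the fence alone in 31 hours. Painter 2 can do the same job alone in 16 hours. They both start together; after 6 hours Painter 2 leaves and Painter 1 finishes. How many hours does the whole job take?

In the first 6 hours the combined rate is 47/496, so 141/248 of the job is done, leaving 107/248.
After Painter 2 leaves the rate is 1/31 per hour; the remaining 107/248 takes 107/8 hours.
Total = 6 + 107/8 = 155/8 hours.

155/8 hours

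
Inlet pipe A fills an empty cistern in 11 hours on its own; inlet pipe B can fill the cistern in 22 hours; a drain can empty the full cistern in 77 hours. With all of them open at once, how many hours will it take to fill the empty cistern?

Net rate = 1/11 + 1/22 − 1/77 = (14 + 7 − 2)/154 = 19/154 per hour.
Filling time = 1 ÷ (19/154) = 154/19 hours.

154/19 hours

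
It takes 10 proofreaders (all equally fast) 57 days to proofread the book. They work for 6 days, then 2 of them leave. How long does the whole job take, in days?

279/4 days

One proofreader does 1/570 of the job per day.
After 6 days with 10 proofreaders, 2/19 is done (17/19 left).
With 8 proofreaders the rate is 8/570 = 4/285, so the rest takes 17/19 ÷ 4/285 = 255/4 days.
Total = 6 + 255/4 = 279/4 days.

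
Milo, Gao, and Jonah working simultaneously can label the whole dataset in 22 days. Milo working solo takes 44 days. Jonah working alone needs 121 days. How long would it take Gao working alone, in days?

Combined rate is 1/22 per day.
Known contribution: 1/44 + 1/121 = (11 + 4)/484 = 15/484 per day.
So Gao's rate is 1/22 − 15/484 = 7/484, meaning 484/7 days alone.

484/7 days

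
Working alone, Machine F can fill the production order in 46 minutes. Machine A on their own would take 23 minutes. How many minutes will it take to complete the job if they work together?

Combined rate: 1/46 + 1/23 = (1 + 2)/46 = 3/46 per minute.
Time = 1 ÷ (3/46) = 46/3 minutes.

46/3 minutes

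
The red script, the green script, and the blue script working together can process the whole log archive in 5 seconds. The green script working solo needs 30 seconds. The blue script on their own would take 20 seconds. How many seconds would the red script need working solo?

60/7 seconds

Combined rate is 1/5 per second.
Known contribution: 1/30 + 1/20 = (2 + 3)/60 = 5/60 = 1/12 per second.
So the red script's rate is 1/5 − 1/12 = 7/60, meaning 60/7 seconds alone.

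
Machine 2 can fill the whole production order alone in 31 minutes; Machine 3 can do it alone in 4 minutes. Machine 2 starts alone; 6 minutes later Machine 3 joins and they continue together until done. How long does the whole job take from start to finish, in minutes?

62/7 minutes

In 6 minutes Machine 2 does 6/31 of the job, leaving 25/31.
Machine 2 and Machine 3 together work at 35/124 per minute, so finishing takes 25/31 ÷ 35/124 = 20/7 minutes.
Total time = 6 + 20/7 = 62/7 minutes.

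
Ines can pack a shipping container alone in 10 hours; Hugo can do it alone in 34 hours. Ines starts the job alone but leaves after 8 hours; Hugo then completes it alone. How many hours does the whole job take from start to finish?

In 8 hours Ines does 8/10 = 4/5 of the job, leaving 1/5.
Hugo works at 1/34 per hour, so finishing takes 1/5 ÷ 1/34 = 34/5 hours.
Total time = 8 + 34/5 = 74/5 hours.

74/5 hours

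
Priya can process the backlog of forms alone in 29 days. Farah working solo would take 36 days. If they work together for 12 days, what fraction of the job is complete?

65/87

Combined rate: 1/29 + 1/36 = (36 + 29)/1044 = 65/1044 per day.
In 12 days they complete 12·65/1044 = 65/87 of the job.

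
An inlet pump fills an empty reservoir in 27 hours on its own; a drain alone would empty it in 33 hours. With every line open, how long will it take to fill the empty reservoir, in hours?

297/2 hours

Net rate = 1/27 − 1/33 = (11 − 9)/297 = 2/297 per hour.
Filling time = 1 ÷ (2/297) = 297/2 hours.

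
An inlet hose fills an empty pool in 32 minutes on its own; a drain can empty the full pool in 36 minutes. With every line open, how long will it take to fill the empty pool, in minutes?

288 minutes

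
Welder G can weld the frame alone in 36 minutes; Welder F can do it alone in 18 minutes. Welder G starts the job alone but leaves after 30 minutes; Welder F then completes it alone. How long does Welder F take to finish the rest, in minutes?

In 30 minutes Welder G does 30/36 = 5/6 of the job, leaving 1/6.
Welder F works at 1/18 per minute, so finishing takes 1/6 ÷ 1/18 = 3 minutes.

3 minutes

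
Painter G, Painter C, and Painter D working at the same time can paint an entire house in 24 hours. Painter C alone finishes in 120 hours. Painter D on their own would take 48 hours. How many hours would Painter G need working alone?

80 hours

Combined rate is 1/24 per hour.
Known contribution: 1/120 + 1/48 = (2 + 5)/240 = 7/240 per hour.
So Painter G's rate is 1/24 − 7/240 = 1/80, meaning 80 hours alone.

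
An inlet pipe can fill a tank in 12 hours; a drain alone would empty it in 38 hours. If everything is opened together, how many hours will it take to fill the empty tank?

228/13 hours

Net rate = 1/12 − 1/38 = (19 − 6)/228 = 13/228 per hour.
Filling time = 1 ÷ (13/228) = 228/13 hours.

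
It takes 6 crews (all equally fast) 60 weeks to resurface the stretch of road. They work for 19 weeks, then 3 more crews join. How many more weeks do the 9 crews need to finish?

82/3 weeks

One crew does 1/360 of the job per week.
After 19 weeks with 6 crews, 19/60 is done (41/60 left).
With 9 crews the rate is 9/360 = 1/40, so the rest takes 41/60 ÷ 1/40 = 82/3 weeks.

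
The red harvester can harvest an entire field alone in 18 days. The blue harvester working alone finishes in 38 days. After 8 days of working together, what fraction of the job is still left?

59/171

Combined rate: 1/18 + 1/38 = (19 + 9)/342 = 28/342 = 14/171 per day.
In 8 days they complete 8·14/171 = 112/171 of the job.
So 59/171 remains.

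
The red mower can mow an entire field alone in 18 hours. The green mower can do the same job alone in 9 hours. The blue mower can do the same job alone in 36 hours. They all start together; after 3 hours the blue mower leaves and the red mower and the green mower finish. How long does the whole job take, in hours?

In the first 3 hours the combined rate is 7/36, so 7/12 of the job is done, leaving 5/12.
After the blue mower leaves the rate is 1/6 per hour; the remaining 5/12 takes 5/2 hours.
Total = 3 + 5/2 = 11/2 hours.

11/2 hours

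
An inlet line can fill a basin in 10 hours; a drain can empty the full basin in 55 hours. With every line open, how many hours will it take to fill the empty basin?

Net rate = 1/10 − 1/55 = (11 − 2)/110 = 9/110 per hour.
Filling time = 1 ÷ (9/110) = 110/9 hours.

110/9 hours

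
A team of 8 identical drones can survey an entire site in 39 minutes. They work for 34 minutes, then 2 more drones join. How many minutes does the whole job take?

One drone does 1/312 of the job per minute.
After 34 minutes with 8 drones, 34/39 is done (5/39 left).
With 10 drones the rate is 10/312 = 5/156, so the rest takes 5/39 ÷ 5/156 = 4 minutes.
Total = 34 + 4 = 38 minutes.

38 minutes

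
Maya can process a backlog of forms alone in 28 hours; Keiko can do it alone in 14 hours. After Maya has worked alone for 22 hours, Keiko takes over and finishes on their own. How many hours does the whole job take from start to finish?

In 22 hours Maya does 22/28 = 11/14 of the job, leaving 3/14.
Keiko works at 1/14 per hour, so finishing takes 3/14 ÷ 1/14 = 3 hours.
Total time = 22 + 3 = 25 hours.

25 hours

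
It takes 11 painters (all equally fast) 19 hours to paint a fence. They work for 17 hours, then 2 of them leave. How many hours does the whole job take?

One painter does 1/209 of the job per hour.
After 17 hours with 11 painters, 17/19 is done (2/19 left).
With 9 painters the rate is 9/209, so the rest takes 2/19 ÷ 9/209 = 22/9 hours.
Total = 17 + 22/9 = 175/9 hours.

175/9 hours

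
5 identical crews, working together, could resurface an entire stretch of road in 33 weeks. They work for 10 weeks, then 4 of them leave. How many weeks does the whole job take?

One crew does 1/165 of the job per week.
After 10 weeks with 5 crews, 10/33 is done (23/33 left).
With 1 crew the rate is 1/165, so the rest takes 23/33 ÷ 1/165 = 115 weeks.
Total = 10 + 115 = 125 weeks.

125 weeks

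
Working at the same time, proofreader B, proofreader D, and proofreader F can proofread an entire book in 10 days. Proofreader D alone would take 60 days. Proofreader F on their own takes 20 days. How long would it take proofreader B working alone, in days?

Combined rate is 1/10 per day.
Known contribution: 1/60 + 1/20 = (1 + 3)/60 = 4/60 = 1/15 per day.
So proofreader B's rate is 1/10 − 1/15 = 1/30, meaning 30 days alone.

30 days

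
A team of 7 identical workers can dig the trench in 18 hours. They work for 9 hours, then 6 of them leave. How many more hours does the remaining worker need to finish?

One worker does 1/126 of the job per hour.
After 9 hours with 7 workers, 1/2 is done (1/2 left).
With 1 worker the rate is 1/126, so the rest takes 1/2 ÷ 1/126 = 63 hours.

63 hours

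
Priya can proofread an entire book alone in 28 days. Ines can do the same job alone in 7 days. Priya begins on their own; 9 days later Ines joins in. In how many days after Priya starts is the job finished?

64/5 days

In the first 9 days Priya alone does 9/28 of the job, leaving 19/28.
Once everyone is working, combined rate: 1/28 + 1/7 = (1 + 4)/28 = 5/28 per day.
Remaining 19/28 at 5/28 per day takes 19/5 days.
Total from the start = 9 + 19/5 = 64/5 days.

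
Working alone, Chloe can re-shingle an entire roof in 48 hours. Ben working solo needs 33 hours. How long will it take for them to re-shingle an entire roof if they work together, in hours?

176/9 hours

With two workers the combined time is the product over the sum: 48·33/(48+33) = 1584/81 = 176/9 hours.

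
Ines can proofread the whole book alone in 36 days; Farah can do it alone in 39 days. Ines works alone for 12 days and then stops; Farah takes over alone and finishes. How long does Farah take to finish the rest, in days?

26 days

In 12 days Ines does 12/36 = 1/3 of the job, leaving 2/3.
Farah works at 1/39 per day, so finishing takes 2/3 ÷ 1/39 = 26 days.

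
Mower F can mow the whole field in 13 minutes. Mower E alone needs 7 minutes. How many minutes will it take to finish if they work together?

With two workers the combined time is the product over the sum: 13·7/(13+7) = 91/20 minutes.

91/20 minutes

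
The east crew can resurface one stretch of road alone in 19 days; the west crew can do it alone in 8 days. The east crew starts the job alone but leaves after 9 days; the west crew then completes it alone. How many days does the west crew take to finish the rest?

In 9 days the east crew does 9/19 of the job, leaving 10/19.
The west crew works at 1/8 per day, so finishing takes 10/19 ÷ 1/8 = 80/19 days.

80/19 days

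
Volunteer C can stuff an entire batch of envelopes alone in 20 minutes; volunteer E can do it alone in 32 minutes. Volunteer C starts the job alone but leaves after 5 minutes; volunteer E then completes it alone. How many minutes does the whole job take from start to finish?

29 minutes

In 5 minutes volunteer C does 5/20 = 1/4 of the job, leaving 3/4.
Volunteer E works at 1/32 per minute, so finishing takes 3/4 ÷ 1/32 = 24 minutes.
Total time = 5 + 24 = 29 minutes.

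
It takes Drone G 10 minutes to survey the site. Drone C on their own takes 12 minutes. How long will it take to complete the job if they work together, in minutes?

60/11 minutes

Combined rate: 1/10 + 1/12 = (6 + 5)/60 = 11/60 per minute.
Time = 1 ÷ (11/60) = 60/11 minutes.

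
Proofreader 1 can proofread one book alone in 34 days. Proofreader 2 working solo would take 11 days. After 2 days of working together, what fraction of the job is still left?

142/187

Combined rate: 1/34 + 1/11 = (11 + 34)/374 = 45/374 per day.
In 2 days they complete 2·45/374 = 45/187 of the job.
So 142/187 remains.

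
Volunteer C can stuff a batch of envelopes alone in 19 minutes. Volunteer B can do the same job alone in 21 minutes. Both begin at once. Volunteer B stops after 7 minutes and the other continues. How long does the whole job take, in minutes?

In the first 7 minutes the combined rate is 40/399, so 40/57 of the job is done, leaving 17/57.
After volunteer B leaves the rate is 1/19 per minute; the remaining 17/57 takes 17/3 minutes.
Total = 7 + 17/3 = 38/3 minutes.

38/3 minutes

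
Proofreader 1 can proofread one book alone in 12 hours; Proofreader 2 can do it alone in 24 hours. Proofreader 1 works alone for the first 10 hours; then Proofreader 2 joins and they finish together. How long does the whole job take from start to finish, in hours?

In 10 hours Proofreader 1 does 10/12 = 5/6 of the job, leaving 1/6.
Proofreader 1 and Proofreader 2 together work at 1/8 per hour, so finishing takes 1/6 ÷ 1/8 = 4/3 hours.
Total time = 10 + 4/3 = 34/3 hours.

34/3 hours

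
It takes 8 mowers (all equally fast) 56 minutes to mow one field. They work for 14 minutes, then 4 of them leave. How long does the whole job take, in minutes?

One mower does 1/448 of the job per minute.
After 14 minutes with 8 mowers, 1/4 is done (3/4 left).
With 4 mowers the rate is 4/448 = 1/112, so the rest takes 3/4 ÷ 1/112 = 84 minutes.
Total = 14 + 84 = 98 minutes.

98 minutes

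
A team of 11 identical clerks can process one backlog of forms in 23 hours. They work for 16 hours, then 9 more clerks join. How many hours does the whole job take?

One clerk does 1/253 of the job per hour.
After 16 hours with 11 clerks, 16/23 is done (7/23 left).
With 20 clerks the rate is 20/253, so the rest takes 7/23 ÷ 20/253 = 77/20 hours.
Total = 16 + 77/20 = 397/20 hours.

397/20 hours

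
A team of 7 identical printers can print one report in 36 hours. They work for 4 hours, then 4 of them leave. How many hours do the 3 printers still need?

224/3 hours

One printer does 1/252 of the job per hour.
After 4 hours with 7 printers, 1/9 is done (8/9 left).
With 3 printers the rate is 3/252 = 1/84, so the rest takes 8/9 ÷ 1/84 = 224/3 hours.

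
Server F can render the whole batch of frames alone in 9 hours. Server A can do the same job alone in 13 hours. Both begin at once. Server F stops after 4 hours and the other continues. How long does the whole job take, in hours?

65/9 hours

In the first 4 hours the combined rate is 22/117, so 88/117 of the job is done, leaving 29/117.
After server F leaves the rate is 1/13 per hour; the remaining 29/117 takes 29/9 hours.
Total = 4 + 29/9 = 65/9 hours.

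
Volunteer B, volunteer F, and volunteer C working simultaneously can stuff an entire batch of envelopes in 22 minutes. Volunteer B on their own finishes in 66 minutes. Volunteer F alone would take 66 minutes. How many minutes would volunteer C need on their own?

Combined rate is 1/22 per minute.
Known contribution: 1/66 + 1/66 = (1 + 1)/66 = 2/66 = 1/33 per minute.
So volunteer C's rate is 1/22 − 1/33 = 1/66, meaning 66 minutes alone.

66 minutes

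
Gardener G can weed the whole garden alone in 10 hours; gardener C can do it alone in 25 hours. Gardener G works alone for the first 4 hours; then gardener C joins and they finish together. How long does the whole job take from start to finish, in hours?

In 4 hours gardener G does 4/10 = 2/5 of the job, leaving 3/5.
Gardener G and gardener C together work at 7/50 per hour, so finishing takes 3/5 ÷ 7/50 = 30/7 hours.
Total time = 4 + 30/7 = 58/7 hours.

58/7 hours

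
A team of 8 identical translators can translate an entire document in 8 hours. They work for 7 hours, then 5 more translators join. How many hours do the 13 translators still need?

8/13 hours

One translator does 1/64 of the job per hour.
After 7 hours with 8 translators, 7/8 is done (1/8 left).
With 13 translators the rate is 13/64, so the rest takes 1/8 ÷ 13/64 = 8/13 hours.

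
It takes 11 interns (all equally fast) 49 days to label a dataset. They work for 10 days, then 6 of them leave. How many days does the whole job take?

One intern does 1/539 of the job per day.
After 10 days with 11 interns, 10/49 is done (39/49 left).
With 5 interns the rate is 5/539, so the rest takes 39/49 ÷ 5/539 = 429/5 days.
Total = 10 + 429/5 = 479/5 days.

479/5 days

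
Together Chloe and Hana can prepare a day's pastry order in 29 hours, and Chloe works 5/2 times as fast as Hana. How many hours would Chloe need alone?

Let Hana's rate be r; then Chloe's rate is (5/2)r, so together (5/2 + 1)r = (7/2)r = 1/29.
Thus r = 2/203 per hour.
Hana alone: 203/2 hours; Chloe alone: 203/5 hours.

203/5 hours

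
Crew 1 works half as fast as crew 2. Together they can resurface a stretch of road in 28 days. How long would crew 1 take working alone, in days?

84 days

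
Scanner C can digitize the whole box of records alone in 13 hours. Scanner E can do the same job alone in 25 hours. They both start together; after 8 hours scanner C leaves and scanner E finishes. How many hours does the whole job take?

In the first 8 hours the combined rate is 38/325, so 304/325 of the job is done, leaving 21/325.
After scanner C leaves the rate is 1/25 per hour; the remaining 21/325 takes 21/13 hours.
Total = 8 + 21/13 = 125/13 hours.

125/13 hours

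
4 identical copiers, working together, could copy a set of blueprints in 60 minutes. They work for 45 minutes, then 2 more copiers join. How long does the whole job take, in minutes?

55 minutes

One copier does 1/240 of the job per minute.
After 45 minutes with 4 copiers, 3/4 is done (1/4 left).
With 6 copiers the rate is 6/240 = 1/40, so the rest takes 1/4 ÷ 1/40 = 10 minutes.
Total = 45 + 10 = 55 minutes.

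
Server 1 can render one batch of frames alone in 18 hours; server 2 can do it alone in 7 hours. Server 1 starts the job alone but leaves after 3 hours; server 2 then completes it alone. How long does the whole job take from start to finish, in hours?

53/6 hours

In 3 hours server 1 does 3/18 = 1/6 of the job, leaving 5/6.
Server 2 works at 1/7 per hour, so finishing takes 5/6 ÷ 1/7 = 35/6 hours.
Total time = 3 + 35/6 = 53/6 hours.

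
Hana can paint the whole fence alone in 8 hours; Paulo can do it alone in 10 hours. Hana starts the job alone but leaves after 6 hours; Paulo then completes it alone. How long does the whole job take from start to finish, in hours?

In 6 hours Hana does 6/8 = 3/4 of the job, leaving 1/4.
Paulo works at 1/10 per hour, so finishing takes 1/4 ÷ 1/10 = 5/2 hours.
Total time = 6 + 5/2 = 17/2 hours.

17/2 hours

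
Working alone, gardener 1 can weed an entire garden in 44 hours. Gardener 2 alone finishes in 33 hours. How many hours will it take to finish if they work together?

132/7 hours

Combined rate: 1/44 + 1/33 = (3 + 4)/132 = 7/132 per hour.
Time = 1 ÷ (7/132) = 132/7 hours.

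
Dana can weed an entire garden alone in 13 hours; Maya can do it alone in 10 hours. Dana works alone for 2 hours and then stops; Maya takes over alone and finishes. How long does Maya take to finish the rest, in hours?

In 2 hours Dana does 2/13 of the job, leaving 11/13.
Maya works at 1/10 per hour, so finishing takes 11/13 ÷ 1/10 = 110/13 hours.

110/13 hours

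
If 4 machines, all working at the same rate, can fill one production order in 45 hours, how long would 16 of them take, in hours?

Total work is 4·45 = 180 machine-hours.
With 16 machines: 180/16 = 45/4 hours.

45/4 hours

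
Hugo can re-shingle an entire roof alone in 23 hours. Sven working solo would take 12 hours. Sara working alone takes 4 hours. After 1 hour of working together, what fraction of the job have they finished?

Combined rate: 1/23 + 1/12 + 1/4 = (12 + 23 + 69)/276 = 104/276 = 26/69 per hour.
In 1 hour they complete 1·26/69 = 26/69 of the job.

26/69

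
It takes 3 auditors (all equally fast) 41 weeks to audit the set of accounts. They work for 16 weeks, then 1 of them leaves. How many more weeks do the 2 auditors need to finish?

75/2 weeks

One auditor does 1/123 of the job per week.
After 16 weeks with 3 auditors, 16/41 is done (25/41 left).
With 2 auditors the rate is 2/123, so the rest takes 25/41 ÷ 2/123 = 75/2 weeks.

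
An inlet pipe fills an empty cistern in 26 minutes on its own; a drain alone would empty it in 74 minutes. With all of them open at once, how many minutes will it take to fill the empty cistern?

481/12 minutes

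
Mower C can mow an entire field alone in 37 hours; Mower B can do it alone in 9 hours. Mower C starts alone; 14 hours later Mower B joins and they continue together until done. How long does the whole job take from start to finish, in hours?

37/2 hours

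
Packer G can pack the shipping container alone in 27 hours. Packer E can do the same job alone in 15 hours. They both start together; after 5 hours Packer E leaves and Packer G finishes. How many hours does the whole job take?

In the first 5 hours the combined rate is 14/135, so 14/27 of the job is done, leaving 13/27.
After Packer E leaves the rate is 1/27 per hour; the remaining 13/27 takes 13 hours.
Total = 5 + 13 = 18 hours.

18 hours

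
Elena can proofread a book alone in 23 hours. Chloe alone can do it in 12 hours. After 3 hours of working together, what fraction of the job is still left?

Combined rate: 1/23 + 1/12 = (12 + 23)/276 = 35/276 per hour.
In 3 hours they complete 3·35/276 = 35/92 of the job.
So 57/92 remains.

57/92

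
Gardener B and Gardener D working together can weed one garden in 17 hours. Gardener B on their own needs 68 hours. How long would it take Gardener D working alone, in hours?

Combined rate is 1/17 per hour.
Known contribution: 1/68 per hour.
So Gardener D's rate is 1/17 − 1/68 = 3/68, meaning 68/3 hours alone.

68/3 hours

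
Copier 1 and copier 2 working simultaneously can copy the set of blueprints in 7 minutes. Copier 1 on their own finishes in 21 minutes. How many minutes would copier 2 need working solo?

21/2 minutes

Combined rate is 1/7 per minute.
Known contribution: 1/21 per minute.
So copier 2's rate is 1/7 − 1/21 = 2/21, meaning 21/2 minutes alone.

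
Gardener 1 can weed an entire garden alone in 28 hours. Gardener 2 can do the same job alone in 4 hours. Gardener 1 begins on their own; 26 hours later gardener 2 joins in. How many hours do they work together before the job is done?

1/4 hours

In the first 26 hours gardener 1 alone does 26/28 = 13/14 of the job, leaving 1/14.
Once everyone is working, combined rate: 1/28 + 1/4 = (1 + 7)/28 = 8/28 = 2/7 per hour.
Remaining 1/14 at 2/7 per hour takes 1/4 hours.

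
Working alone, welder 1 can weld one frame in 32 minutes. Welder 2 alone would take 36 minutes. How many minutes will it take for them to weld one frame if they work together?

288/17 minutes

With two workers the combined time is the product over the sum: 32·36/(32+36) = 1152/68 = 288/17 minutes.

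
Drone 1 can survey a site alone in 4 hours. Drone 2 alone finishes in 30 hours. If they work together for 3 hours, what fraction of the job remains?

3/20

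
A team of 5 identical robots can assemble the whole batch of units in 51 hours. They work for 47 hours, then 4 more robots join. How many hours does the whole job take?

One robot does 1/255 of the job per hour.
After 47 hours with 5 robots, 47/51 is done (4/51 left).
With 9 robots the rate is 9/255 = 3/85, so the rest takes 4/51 ÷ 3/85 = 20/9 hours.
Total = 47 + 20/9 = 443/9 hours.

443/9 hours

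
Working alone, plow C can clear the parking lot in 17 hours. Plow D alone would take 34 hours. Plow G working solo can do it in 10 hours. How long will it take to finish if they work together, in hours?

Combined rate: 1/17 + 1/34 + 1/10 = (10 + 5 + 17)/170 = 32/170 = 16/85 per hour.
Time = 1 ÷ (16/85) = 85/16 hours.

85/16 hours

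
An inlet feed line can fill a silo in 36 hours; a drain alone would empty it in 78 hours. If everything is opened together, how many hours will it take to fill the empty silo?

Net rate = 1/36 − 1/78 = (13 − 6)/468 = 7/468 per hour.
Filling time = 1 ÷ (7/468) = 468/7 hours.

468/7 hours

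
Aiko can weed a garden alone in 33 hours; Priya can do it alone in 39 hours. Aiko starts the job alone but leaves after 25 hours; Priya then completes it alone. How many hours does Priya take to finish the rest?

In 25 hours Aiko does 25/33 of the job, leaving 8/33.
Priya works at 1/39 per hour, so finishing takes 8/33 ÷ 1/39 = 104/11 hours.

104/11 hours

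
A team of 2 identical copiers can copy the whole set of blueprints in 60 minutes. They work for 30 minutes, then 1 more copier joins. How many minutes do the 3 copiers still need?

20 minutes

One copier does 1/120 of the job per minute.
After 30 minutes with 2 copiers, 1/2 is done (1/2 left).
With 3 copiers the rate is 3/120 = 1/40, so the rest takes 1/2 ÷ 1/40 = 20 minutes.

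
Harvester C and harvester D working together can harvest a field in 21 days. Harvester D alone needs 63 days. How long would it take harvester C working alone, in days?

Combined rate is 1/21 per day.
Known contribution: 1/63 per day.
So harvester C's rate is 1/21 − 1/63 = 2/63, meaning 63/2 days alone.

63/2 days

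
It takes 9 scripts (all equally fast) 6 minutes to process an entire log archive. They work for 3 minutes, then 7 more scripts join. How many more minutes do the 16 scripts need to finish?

27/16 minutes

One script does 1/54 of the job per minute.
After 3 minutes with 9 scripts, 1/2 is done (1/2 left).
With 16 scripts the rate is 16/54 = 8/27, so the rest takes 1/2 ÷ 8/27 = 27/16 minutes.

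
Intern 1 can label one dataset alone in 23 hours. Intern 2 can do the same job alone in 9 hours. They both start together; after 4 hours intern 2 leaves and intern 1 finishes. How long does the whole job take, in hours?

115/9 hours

In the first 4 hours the combined rate is 32/207, so 128/207 of the job is done, leaving 79/207.
After intern 2 leaves the rate is 1/23 per hour; the remaining 79/207 takes 79/9 hours.
Total = 4 + 79/9 = 115/9 hours.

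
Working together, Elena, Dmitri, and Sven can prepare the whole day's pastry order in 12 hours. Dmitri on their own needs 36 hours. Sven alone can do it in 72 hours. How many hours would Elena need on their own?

Combined rate is 1/12 per hour.
Known contribution: 1/36 + 1/72 = (2 + 1)/72 = 3/72 = 1/24 per hour.
So Elena's rate is 1/12 − 1/24 = 1/24, meaning 24 hours alone.

24 hours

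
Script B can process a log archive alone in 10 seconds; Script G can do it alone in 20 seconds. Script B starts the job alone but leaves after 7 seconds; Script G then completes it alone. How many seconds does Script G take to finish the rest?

6 seconds

In 7 seconds Script B does 7/10 of the job, leaving 3/10.
Script G works at 1/20 per second, so finishing takes 3/10 ÷ 1/20 = 6 seconds.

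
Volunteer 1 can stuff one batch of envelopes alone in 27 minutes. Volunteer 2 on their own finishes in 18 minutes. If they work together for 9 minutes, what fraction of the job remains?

Combined rate: 1/27 + 1/18 = (2 + 3)/54 = 5/54 per minute.
In 9 minutes they complete 9·5/54 = 5/6 of the job.
So 1/6 remains.

1/6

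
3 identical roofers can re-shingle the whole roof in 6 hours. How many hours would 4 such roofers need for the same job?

9/2 hours

Total work is 3·6 = 18 roofer-hours.
With 4 roofers: 18/4 = 9/2 hours.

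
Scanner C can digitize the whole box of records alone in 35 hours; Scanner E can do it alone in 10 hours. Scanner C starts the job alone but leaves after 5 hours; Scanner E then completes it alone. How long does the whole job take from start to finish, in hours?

In 5 hours Scanner C does 5/35 = 1/7 of the job, leaving 6/7.
Scanner E works at 1/10 per hour, so finishing takes 6/7 ÷ 1/10 = 60/7 hours.
Total time = 5 + 60/7 = 95/7 hours.

95/7 hours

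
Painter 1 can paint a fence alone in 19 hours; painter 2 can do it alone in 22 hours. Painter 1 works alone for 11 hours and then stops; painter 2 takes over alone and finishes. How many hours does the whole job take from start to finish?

385/19 hours

In 11 hours painter 1 does 11/19 of the job, leaving 8/19.
Painter 2 works at 1/22 per hour, so finishing takes 8/19 ÷ 1/22 = 176/19 hours.
Total time = 11 + 176/19 = 385/19 hours.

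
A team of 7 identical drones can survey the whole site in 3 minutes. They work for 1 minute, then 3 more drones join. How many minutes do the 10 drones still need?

7/5 minutes

One drone does 1/21 of the job per minute.
After 1 minute with 7 drones, 1/3 is done (2/3 left).
With 10 drones the rate is 10/21, so the rest takes 2/3 ÷ 10/21 = 7/5 minutes.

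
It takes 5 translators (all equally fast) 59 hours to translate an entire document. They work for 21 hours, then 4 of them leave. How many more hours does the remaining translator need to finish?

190 hours

One translator does 1/295 of the job per hour.
After 21 hours with 5 translators, 21/59 is done (38/59 left).
With 1 translator the rate is 1/295, so the rest takes 38/59 ÷ 1/295 = 190 hours.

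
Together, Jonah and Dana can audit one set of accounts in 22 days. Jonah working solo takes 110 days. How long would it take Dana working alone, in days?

Combined rate is 1/22 per day.
Known contribution: 1/110 per day.
So Dana's rate is 1/22 − 1/110 = 2/55, meaning 55/2 days alone.

55/2 days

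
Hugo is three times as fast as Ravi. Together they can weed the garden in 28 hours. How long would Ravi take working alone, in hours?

112 hours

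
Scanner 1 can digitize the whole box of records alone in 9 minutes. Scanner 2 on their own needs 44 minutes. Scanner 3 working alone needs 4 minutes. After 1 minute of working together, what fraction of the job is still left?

61/99

Combined rate: 1/9 + 1/44 + 1/4 = (44 + 9 + 99)/396 = 152/396 = 38/99 per minute.
In 1 minute they complete 1·38/99 = 38/99 of the job.
So 61/99 remains.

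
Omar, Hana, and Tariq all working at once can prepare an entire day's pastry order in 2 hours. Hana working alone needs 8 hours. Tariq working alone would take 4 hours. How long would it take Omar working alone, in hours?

Combined rate is 1/2 per hour.
Known contribution: 1/8 + 1/4 = (1 + 2)/8 = 3/8 per hour.
So Omar's rate is 1/2 − 3/8 = 1/8, meaning 8 hours alone.

8 hours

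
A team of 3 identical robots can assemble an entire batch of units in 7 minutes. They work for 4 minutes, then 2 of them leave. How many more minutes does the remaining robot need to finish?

9 minutes

One robot does 1/21 of the job per minute.
After 4 minutes with 3 robots, 4/7 is done (3/7 left).
With 1 robot the rate is 1/21, so the rest takes 3/7 ÷ 1/21 = 9 minutes.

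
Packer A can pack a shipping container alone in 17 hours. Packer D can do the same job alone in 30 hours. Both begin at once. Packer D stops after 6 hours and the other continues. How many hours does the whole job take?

In the first 6 hours the combined rate is 47/510, so 47/85 of the job is done, leaving 38/85.
After Packer D leaves the rate is 1/17 per hour; the remaining 38/85 takes 38/5 hours.
Total = 6 + 38/5 = 68/5 hours.

68/5 hours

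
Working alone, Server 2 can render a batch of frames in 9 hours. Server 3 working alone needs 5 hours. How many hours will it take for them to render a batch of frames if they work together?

45/14 hours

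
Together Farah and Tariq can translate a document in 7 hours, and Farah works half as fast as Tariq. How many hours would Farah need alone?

Let Tariq's rate be r; then Farah's rate is (1/2)r, so together (1/2 + 1)r = (3/2)r = 1/7.
Thus r = 2/21 per hour.
Tariq alone: 21/2 hours; Farah alone: 21 hours.

21 hours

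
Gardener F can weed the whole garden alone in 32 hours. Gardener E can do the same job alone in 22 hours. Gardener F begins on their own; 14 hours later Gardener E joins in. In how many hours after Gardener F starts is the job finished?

In the first 14 hours Gardener F alone does 14/32 = 7/16 of the job, leaving 9/16.
Once everyone is working, combined rate: 1/32 + 1/22 = (11 + 16)/352 = 27/352 per hour.
Remaining 9/16 at 27/352 per hour takes 22/3 hours.
Total from the start = 14 + 22/3 = 64/3 hours.

64/3 hours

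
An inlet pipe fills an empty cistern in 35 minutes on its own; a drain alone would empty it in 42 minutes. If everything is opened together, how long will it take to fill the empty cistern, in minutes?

Net rate = 1/35 − 1/42 = (6 − 5)/210 = 1/210 per minute.
Filling time = 1 ÷ (1/210) = 210 minutes.

210 minutes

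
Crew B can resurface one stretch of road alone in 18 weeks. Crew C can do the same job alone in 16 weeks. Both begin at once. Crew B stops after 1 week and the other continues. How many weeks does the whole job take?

136/9 weeks

In the first 1 week the combined rate is 17/144, so 17/144 of the job is done, leaving 127/144.
After Crew B leaves the rate is 1/16 per week; the remaining 127/144 takes 127/9 weeks.
Total = 1 + 127/9 = 136/9 weeks.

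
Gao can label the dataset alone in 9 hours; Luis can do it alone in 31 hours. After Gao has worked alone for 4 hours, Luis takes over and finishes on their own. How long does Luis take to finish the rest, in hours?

155/9 hours

In 4 hours Gao does 4/9 of the job, leaving 5/9.
Luis works at 1/31 per hour, so finishing takes 5/9 ÷ 1/31 = 155/9 hours.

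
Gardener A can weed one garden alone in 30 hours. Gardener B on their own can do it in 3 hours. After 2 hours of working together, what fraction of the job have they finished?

11/15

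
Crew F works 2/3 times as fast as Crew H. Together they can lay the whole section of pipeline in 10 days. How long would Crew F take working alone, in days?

25 days

Let Crew H's rate be r; then Crew F's rate is (2/3)r, so together (2/3 + 1)r = (5/3)r = 1/10.
Thus r = 3/50 per day.
Crew H alone: 50/3 days; Crew F alone: 25 days.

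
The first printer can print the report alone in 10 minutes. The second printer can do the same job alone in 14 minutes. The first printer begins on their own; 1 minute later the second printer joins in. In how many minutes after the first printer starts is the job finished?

25/4 minutes

In the first 1 minute the first printer alone does 1/10 of the job, leaving 9/10.
Once everyone is working, combined rate: 1/10 + 1/14 = (7 + 5)/70 = 12/70 = 6/35 per minute.
Remaining 9/10 at 6/35 per minute takes 21/4 minutes.
Total from the start = 1 + 21/4 = 25/4 minutes.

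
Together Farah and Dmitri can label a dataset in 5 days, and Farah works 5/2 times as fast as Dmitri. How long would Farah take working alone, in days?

7 days

Let Dmitri's rate be r; then Farah's rate is (5/2)r, so together (5/2 + 1)r = (7/2)r = 1/5.
Thus r = 2/35 per day.
Dmitri alone: 35/2 days; Farah alone: 7 days.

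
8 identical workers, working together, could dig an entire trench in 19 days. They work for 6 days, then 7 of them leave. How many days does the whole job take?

110 days

One worker does 1/152 of the job per day.
After 6 days with 8 workers, 6/19 is done (13/19 left).
With 1 worker the rate is 1/152, so the rest takes 13/19 ÷ 1/152 = 104 days.
Total = 6 + 104 = 110 days.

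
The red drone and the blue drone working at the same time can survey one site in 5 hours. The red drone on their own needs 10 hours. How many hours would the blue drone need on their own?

10 hours

Combined rate is 1/5 per hour.
Known contribution: 1/10 per hour.
So the blue drone's rate is 1/5 − 1/10 = 1/10, meaning 10 hours alone.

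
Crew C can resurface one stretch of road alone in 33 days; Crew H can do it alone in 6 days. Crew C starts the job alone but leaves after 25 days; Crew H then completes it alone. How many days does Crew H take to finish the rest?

In 25 days Crew C does 25/33 of the job, leaving 8/33.
Crew H works at 1/6 per day, so finishing takes 8/33 ÷ 1/6 = 16/11 days.

16/11 days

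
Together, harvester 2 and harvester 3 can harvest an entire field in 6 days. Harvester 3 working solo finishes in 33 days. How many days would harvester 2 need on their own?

22/3 days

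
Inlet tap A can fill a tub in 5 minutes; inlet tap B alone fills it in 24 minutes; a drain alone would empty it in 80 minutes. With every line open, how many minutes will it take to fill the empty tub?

48/11 minutes

Net rate = 1/5 + 1/24 − 1/80 = (48 + 10 − 3)/240 = 55/240 = 11/48 per minute.
Filling time = 1 ÷ (11/48) = 48/11 minutes.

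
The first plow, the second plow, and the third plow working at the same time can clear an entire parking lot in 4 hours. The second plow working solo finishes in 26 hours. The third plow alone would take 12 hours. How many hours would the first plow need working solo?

39/5 hours

Combined rate is 1/4 per hour.
Known contribution: 1/26 + 1/12 = (6 + 13)/156 = 19/156 per hour.
So the first plow's rate is 1/4 − 19/156 = 5/39, meaning 39/5 hours alone.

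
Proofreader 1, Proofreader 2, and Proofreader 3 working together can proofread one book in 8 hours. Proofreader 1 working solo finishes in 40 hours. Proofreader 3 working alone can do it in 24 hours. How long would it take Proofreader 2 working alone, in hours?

120/7 hours

Combined rate is 1/8 per hour.
Known contribution: 1/40 + 1/24 = (3 + 5)/120 = 8/120 = 1/15 per hour.
So Proofreader 2's rate is 1/8 − 1/15 = 7/120, meaning 120/7 hours alone.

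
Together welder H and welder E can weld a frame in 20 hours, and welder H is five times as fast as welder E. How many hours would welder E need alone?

120 hours

Let welder E's rate be r; then welder H's rate is 5r, so together (5 + 1)r = 6r = 1/20.
Thus r = 1/120 per hour.
Welder E alone: 120 hours; welder H alone: 24 hours.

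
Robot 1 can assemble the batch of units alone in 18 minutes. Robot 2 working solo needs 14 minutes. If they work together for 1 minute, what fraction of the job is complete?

8/63

Combined rate: 1/18 + 1/14 = (7 + 9)/126 = 16/126 = 8/63 per minute.
In 1 minute they complete 1·8/63 = 8/63 of the job.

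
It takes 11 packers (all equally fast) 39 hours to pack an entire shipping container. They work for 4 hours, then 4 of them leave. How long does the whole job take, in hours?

59 hours

One packer does 1/429 of the job per hour.
After 4 hours with 11 packers, 4/39 is done (35/39 left).
With 7 packers the rate is 7/429, so the rest takes 35/39 ÷ 7/429 = 55 hours.
Total = 4 + 55 = 59 hours.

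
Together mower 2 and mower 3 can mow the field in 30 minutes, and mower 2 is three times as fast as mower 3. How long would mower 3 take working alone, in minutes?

Let mower 3's rate be r; then mower 2's rate is 3r, so together (3 + 1)r = 4r = 1/30.
Thus r = 1/120 per minute.
Mower 3 alone: 120 minutes; mower 2 alone: 40 minutes.

120 minutes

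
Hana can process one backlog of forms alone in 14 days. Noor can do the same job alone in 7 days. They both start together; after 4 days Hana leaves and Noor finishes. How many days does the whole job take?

In the first 4 days the combined rate is 3/14, so 6/7 of the job is done, leaving 1/7.
After Hana leaves the rate is 1/7 per day; the remaining 1/7 takes 1 day.
Total = 4 + 1 = 5 days.

5 days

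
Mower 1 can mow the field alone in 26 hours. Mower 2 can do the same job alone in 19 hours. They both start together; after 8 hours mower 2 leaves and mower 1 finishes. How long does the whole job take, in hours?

286/19 hours

In the first 8 hours the combined rate is 45/494, so 180/247 of the job is done, leaving 67/247.
After mower 2 leaves the rate is 1/26 per hour; the remaining 67/247 takes 134/19 hours.
Total = 8 + 134/19 = 286/19 hours.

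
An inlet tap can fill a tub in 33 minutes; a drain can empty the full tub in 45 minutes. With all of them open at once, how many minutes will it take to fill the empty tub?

Net rate = 1/33 − 1/45 = (15 − 11)/495 = 4/495 per minute.
Filling time = 1 ÷ (4/495) = 495/4 minutes.

495/4 minutes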